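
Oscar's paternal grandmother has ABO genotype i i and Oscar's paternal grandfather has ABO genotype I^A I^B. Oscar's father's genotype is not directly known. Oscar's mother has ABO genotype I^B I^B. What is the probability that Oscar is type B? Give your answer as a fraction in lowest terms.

Oscar's father's ABO genotype from i i × I^A I^B: 1/2 I^A i, 1/2 I^B i.
Crossing each possibility with the mother I^B I^B and summing P(type B): 1/2·1/2 + 1/2·1 = 3/4.

3/4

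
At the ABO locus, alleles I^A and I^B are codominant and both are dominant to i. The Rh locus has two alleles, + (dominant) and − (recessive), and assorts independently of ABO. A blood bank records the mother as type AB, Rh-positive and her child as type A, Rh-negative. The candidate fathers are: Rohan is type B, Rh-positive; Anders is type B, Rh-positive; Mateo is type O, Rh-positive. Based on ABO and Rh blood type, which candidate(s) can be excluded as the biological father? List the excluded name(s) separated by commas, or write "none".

none

A candidate is excluded only if no genotype consistent with his phenotype could produce a type A, Rh-negative child with a type AB, Rh-positive mother.
Every candidate has at least one consistent genotype combination, so none can be excluded.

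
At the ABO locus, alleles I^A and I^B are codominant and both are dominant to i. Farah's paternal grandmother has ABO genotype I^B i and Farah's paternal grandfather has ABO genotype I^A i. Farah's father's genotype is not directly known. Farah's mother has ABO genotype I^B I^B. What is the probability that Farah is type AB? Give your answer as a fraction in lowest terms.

Farah's father's ABO genotype from I^B i × I^A i: 1/4 I^A I^B, 1/4 I^A i, 1/4 I^B i, 1/4 i i.
Crossing each possibility with the mother I^B I^B and summing P(type AB): 1/4·1/2 + 1/4·1/2 + 1/4·0 + 1/4·0 = 1/4.

1/4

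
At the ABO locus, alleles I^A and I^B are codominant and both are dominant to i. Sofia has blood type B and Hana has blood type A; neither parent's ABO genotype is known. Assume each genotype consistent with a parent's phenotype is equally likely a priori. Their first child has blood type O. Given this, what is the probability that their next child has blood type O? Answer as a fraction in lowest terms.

1/4

Possible genotypes: Sofia ∈ {I^B I^B, I^B i}; Hana ∈ {I^A I^A, I^A i}.
Weight each parental genotype pair by prior × P(type-O child):
  I^B i × I^A i: posterior weight 1; P(next child type O) = 1/4.
Weighted sum = 1/4.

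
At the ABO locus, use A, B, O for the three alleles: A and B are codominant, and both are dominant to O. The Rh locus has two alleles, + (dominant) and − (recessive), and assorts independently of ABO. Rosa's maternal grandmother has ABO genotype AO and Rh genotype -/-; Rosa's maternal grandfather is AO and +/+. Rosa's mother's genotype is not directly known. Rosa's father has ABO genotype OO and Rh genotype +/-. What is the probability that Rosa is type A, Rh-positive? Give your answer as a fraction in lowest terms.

3/8

Rosa's mother's ABO genotype from AO × AO: 1/4 AA, 1/2 AO, 1/4 OO.
Crossing each possibility with the father OO and summing P(type A): 1/4·1 + 1/2·1/2 + 1/4·0 = 1/2.
Similarly for Rh via the mother's Rh distribution: P(Rh+) = 3/4.
Independent loci: 1/2 × 3/4 = 3/8.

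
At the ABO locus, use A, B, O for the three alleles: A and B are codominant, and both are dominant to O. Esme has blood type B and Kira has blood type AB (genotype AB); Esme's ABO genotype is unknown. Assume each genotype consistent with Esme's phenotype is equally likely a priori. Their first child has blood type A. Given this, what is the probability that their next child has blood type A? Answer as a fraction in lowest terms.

Possible genotypes: Esme ∈ {BB, BO}; Kira ∈ {AB}.
Weight each parental genotype pair by prior × P(type-A child):
  BO × AB: posterior weight 1; P(next child type A) = 1/4.
Weighted sum = 1/4.

1/4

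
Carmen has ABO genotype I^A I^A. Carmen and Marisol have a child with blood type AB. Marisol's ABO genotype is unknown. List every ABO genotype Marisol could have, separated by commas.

I^A I^B, I^B I^B, I^B i

For each candidate genotype of Marisol, check whether crossing it with I^A I^A can produce every observed child phenotype.
  I^A I^A → possible child types {A} ✗
  I^A I^B → possible child types {A, AB} ✓
  I^A i → possible child types {A} ✗
  I^B I^B → possible child types {AB} ✓
  I^B i → possible child types {A, AB} ✓
  i i → possible child types {A} ✗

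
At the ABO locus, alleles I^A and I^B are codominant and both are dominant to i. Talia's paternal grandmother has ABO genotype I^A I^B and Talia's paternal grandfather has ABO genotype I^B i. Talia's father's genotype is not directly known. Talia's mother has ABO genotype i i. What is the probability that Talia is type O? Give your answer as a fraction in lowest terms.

Talia's father's ABO genotype from I^A I^B × I^B i: 1/4 I^A I^B, 1/4 I^A i, 1/4 I^B I^B, 1/4 I^B i.
Crossing each possibility with the mother i i and summing P(type O): 1/4·0 + 1/4·1/2 + 1/4·0 + 1/4·1/2 = 1/4.

1/4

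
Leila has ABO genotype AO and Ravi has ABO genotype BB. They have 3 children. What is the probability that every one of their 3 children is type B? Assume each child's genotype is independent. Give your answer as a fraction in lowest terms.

1/8

ABO cross AO × BB → 1/2 B, 1/2 AB.
So P(type B) = 1/2 per child.
All 3 independent: (1/2)^3 = 1/8.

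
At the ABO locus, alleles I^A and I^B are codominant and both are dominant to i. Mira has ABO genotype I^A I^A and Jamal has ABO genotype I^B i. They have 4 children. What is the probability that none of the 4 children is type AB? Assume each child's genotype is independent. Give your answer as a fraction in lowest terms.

1/16

ABO cross I^A I^A × I^B i → 1/2 A, 1/2 AB.
So P(type AB) = 1/2 per child.
P(not type AB) = 1/2 for one child; (1/2)^4 = 1/16.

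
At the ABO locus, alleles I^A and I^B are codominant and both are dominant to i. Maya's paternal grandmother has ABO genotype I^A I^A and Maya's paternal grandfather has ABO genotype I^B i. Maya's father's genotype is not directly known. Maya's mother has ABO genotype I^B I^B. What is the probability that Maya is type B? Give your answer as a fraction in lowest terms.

Maya's father's ABO genotype from I^A I^A × I^B i: 1/2 I^A I^B, 1/2 I^A i.
Crossing each possibility with the mother I^B I^B and summing P(type B): 1/2·1/2 + 1/2·1/2 = 1/2.

1/2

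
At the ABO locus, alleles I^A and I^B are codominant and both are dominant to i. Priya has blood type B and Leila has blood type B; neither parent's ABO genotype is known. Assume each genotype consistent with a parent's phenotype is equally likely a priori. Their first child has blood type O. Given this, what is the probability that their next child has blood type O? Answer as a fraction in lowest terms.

Possible genotypes: Priya ∈ {I^B I^B, I^B i}; Leila ∈ {I^B I^B, I^B i}.
Weight each parental genotype pair by prior × P(type-O child):
  I^B i × I^B i: posterior weight 1; P(next child type O) = 1/4.
Weighted sum = 1/4.

1/4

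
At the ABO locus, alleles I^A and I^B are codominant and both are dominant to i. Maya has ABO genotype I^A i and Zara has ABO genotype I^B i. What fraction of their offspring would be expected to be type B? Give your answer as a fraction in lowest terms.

1/4

ABO cross I^A i × I^B i → offspring phenotypes: 1/4 O, 1/4 A, 1/4 B, 1/4 AB.
So P(type B) = 1/4.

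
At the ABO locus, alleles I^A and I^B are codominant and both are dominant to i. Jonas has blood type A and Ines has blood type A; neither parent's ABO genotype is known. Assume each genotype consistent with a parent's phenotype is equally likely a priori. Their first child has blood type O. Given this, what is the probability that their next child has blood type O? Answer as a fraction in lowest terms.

1/4

Possible genotypes: Jonas ∈ {I^A I^A, I^A i}; Ines ∈ {I^A I^A, I^A i}.
Weight each parental genotype pair by prior × P(type-O child):
  I^A i × I^A i: posterior weight 1; P(next child type O) = 1/4.
Weighted sum = 1/4.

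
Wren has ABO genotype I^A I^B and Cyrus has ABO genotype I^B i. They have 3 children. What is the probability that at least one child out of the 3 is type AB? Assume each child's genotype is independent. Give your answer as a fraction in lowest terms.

37/64

ABO cross I^A I^B × I^B i → 1/4 A, 1/2 B, 1/4 AB.
So P(type AB) = 1/4 per child.
P(none) = (3/4)^3 = 27/64; P(at least one) = 1 − 27/64 = 37/64.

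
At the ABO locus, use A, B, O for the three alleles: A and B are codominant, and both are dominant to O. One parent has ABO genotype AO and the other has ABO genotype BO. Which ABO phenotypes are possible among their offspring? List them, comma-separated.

O, A, B, AB

Gametes from AO × BO give offspring ABO genotypes AB, AO, BO, OO, i.e. phenotypes O, A, B, AB.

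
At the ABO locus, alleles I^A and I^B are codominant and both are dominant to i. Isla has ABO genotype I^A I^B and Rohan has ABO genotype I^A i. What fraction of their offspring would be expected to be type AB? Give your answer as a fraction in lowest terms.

ABO cross I^A I^B × I^A i → offspring phenotypes: 1/2 A, 1/4 B, 1/4 AB.
So P(type AB) = 1/4.

1/4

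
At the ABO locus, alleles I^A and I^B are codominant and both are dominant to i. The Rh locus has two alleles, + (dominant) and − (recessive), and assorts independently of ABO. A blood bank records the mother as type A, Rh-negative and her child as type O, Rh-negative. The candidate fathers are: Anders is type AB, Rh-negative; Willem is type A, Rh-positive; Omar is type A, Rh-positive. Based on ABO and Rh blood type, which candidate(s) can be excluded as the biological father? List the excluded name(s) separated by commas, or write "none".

A candidate is excluded only if no genotype consistent with his phenotype could produce a type O, Rh-negative child with a type A, Rh-negative mother.
Anders (type AB, Rh-): no genotype consistent with that phenotype can produce a type-O Rh- child with a type-A mother.

Anders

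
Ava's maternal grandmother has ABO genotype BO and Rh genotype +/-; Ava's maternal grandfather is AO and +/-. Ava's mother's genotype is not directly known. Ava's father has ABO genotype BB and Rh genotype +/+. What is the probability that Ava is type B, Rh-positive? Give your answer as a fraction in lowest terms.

Ava's mother's ABO genotype from BO × AO: 1/4 AB, 1/4 AO, 1/4 BO, 1/4 OO.
Crossing each possibility with the father BB and summing P(type B): 1/4·1/2 + 1/4·1/2 + 1/4·1 + 1/4·1 = 3/4.
Similarly for Rh via the mother's Rh distribution: P(Rh+) = 1.
Independent loci: 3/4 × 1 = 3/4.

3/4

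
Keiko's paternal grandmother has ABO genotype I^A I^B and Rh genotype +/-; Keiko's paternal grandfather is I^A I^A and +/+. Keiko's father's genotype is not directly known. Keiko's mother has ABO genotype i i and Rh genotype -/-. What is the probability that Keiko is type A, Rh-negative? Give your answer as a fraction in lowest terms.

3/16

Keiko's father's ABO genotype from I^A I^B × I^A I^A: 1/2 I^A I^A, 1/2 I^A I^B.
Crossing each possibility with the mother i i and summing P(type A): 1/2·1 + 1/2·1/2 = 3/4.
Similarly for Rh via the father's Rh distribution: P(Rh-) = 1/4.
Independent loci: 3/4 × 1/4 = 3/16.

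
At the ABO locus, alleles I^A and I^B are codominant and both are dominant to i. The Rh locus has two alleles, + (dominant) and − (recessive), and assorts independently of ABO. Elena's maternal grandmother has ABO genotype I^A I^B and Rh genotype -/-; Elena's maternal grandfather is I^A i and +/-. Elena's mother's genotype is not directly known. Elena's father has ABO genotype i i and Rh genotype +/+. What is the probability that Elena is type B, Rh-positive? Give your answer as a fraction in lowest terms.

Elena's mother's ABO genotype from I^A I^B × I^A i: 1/4 I^A I^A, 1/4 I^A I^B, 1/4 I^A i, 1/4 I^B i.
Crossing each possibility with the father i i and summing P(type B): 1/4·0 + 1/4·1/2 + 1/4·0 + 1/4·1/2 = 1/4.
Similarly for Rh via the mother's Rh distribution: P(Rh+) = 1.
Independent loci: 1/4 × 1 = 1/4.

1/4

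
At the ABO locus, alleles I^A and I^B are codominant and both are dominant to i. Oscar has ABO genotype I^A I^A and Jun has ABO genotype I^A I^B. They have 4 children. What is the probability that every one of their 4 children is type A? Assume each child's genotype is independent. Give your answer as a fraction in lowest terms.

1/16

ABO cross I^A I^A × I^A I^B → 1/2 A, 1/2 AB.
So P(type A) = 1/2 per child.
All 4 independent: (1/2)^4 = 1/16.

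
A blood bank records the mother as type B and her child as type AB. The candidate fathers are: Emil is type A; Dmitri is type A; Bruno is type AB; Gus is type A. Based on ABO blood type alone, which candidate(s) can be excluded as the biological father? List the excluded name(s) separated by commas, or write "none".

none

A candidate is excluded only if no genotype consistent with his phenotype could produce a type AB child with a type B mother.
Every candidate has at least one consistent genotype combination, so none can be excluded.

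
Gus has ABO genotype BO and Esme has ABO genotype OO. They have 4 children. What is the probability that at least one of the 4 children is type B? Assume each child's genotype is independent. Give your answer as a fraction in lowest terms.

15/16

ABO cross BO × OO → 1/2 O, 1/2 B.
So P(type B) = 1/2 per child.
P(none) = (1/2)^4 = 1/16; P(at least one) = 1 − 1/16 = 15/16.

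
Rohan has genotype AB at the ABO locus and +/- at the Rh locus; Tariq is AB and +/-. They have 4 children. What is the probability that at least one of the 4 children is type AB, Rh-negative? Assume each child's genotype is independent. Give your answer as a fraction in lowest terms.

ABO cross AB × AB → 1/4 A, 1/4 B, 1/2 AB.
Rh cross +/- × +/- → 3/4 Rh+, 1/4 Rh-; so P(type AB, Rh-negative) = 1/2 × 1/4 = 1/8 per child.
P(none) = (7/8)^4 = 2401/4096; P(at least one) = 1 − 2401/4096 = 1695/4096.

1695/4096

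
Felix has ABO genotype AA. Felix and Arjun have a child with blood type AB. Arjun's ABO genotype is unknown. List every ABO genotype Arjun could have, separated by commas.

For each candidate genotype of Arjun, check whether crossing it with AA can produce every observed child phenotype.
  AA → possible child types {A} ✗
  AB → possible child types {A, AB} ✓
  AO → possible child types {A} ✗
  BB → possible child types {AB} ✓
  BO → possible child types {A, AB} ✓
  OO → possible child types {A} ✗

AB, BB, BO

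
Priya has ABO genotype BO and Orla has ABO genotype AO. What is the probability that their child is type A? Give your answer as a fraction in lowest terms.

ABO cross BO × AO → offspring phenotypes: 1/4 O, 1/4 A, 1/4 B, 1/4 AB.
So P(type A) = 1/4.

1/4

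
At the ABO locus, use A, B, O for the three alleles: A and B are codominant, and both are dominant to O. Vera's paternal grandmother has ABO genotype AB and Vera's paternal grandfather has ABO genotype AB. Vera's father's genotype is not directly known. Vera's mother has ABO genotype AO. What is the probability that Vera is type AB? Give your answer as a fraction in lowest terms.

1/4

Vera's father's ABO genotype from AB × AB: 1/4 AA, 1/2 AB, 1/4 BB.
Crossing each possibility with the mother AO and summing P(type AB): 1/4·0 + 1/2·1/4 + 1/4·1/2 = 1/4.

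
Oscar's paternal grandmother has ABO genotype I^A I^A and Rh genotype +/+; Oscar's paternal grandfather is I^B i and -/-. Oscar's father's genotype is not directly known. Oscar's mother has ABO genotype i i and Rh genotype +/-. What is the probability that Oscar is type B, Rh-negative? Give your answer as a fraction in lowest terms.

Oscar's father's ABO genotype from I^A I^A × I^B i: 1/2 I^A I^B, 1/2 I^A i.
Crossing each possibility with the mother i i and summing P(type B): 1/2·1/2 + 1/2·0 = 1/4.
Similarly for Rh via the father's Rh distribution: P(Rh-) = 1/4.
Independent loci: 1/4 × 1/4 = 1/16.

1/16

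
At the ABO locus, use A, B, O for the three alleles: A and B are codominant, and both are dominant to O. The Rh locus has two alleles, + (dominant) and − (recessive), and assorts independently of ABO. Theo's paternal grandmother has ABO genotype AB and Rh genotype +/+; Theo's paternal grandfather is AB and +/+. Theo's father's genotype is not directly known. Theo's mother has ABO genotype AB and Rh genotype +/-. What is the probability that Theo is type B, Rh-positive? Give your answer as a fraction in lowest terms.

1/4

Theo's father's ABO genotype from AB × AB: 1/4 AA, 1/2 AB, 1/4 BB.
Crossing each possibility with the mother AB and summing P(type B): 1/4·0 + 1/2·1/4 + 1/4·1/2 = 1/4.
Similarly for Rh via the father's Rh distribution: P(Rh+) = 1.
Independent loci: 1/4 × 1 = 1/4.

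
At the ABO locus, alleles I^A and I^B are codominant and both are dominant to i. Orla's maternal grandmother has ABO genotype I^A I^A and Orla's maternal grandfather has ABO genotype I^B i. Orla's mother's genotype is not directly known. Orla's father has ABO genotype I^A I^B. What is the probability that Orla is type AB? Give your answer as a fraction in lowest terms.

3/8

Orla's mother's ABO genotype from I^A I^A × I^B i: 1/2 I^A I^B, 1/2 I^A i.
Crossing each possibility with the father I^A I^B and summing P(type AB): 1/2·1/2 + 1/2·1/4 = 3/8.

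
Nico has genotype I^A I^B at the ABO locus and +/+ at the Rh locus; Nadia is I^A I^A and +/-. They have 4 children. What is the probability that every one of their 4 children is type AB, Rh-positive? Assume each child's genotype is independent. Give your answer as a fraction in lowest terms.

1/16

ABO cross I^A I^B × I^A I^A → 1/2 A, 1/2 AB.
Rh cross +/+ × +/- → 1 Rh+; so P(type AB, Rh-positive) = 1/2 × 1 = 1/2 per child.
All 4 independent: (1/2)^4 = 1/16.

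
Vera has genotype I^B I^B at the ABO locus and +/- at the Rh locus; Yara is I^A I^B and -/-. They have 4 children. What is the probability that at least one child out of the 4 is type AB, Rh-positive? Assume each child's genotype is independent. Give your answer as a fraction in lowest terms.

ABO cross I^B I^B × I^A I^B → 1/2 B, 1/2 AB.
Rh cross +/- × -/- → 1/2 Rh+, 1/2 Rh-; so P(type AB, Rh-positive) = 1/2 × 1/2 = 1/4 per child.
P(none) = (3/4)^4 = 81/256; P(at least one) = 1 − 81/256 = 175/256.

175/256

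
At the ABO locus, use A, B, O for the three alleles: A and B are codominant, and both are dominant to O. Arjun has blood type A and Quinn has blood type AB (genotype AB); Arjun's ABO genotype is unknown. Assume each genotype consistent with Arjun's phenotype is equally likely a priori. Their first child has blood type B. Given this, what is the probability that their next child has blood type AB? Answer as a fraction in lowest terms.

Possible genotypes: Arjun ∈ {AA, AO}; Quinn ∈ {AB}.
Weight each parental genotype pair by prior × P(type-B child):
  AO × AB: posterior weight 1; P(next child type AB) = 1/4.
Weighted sum = 1/4.

1/4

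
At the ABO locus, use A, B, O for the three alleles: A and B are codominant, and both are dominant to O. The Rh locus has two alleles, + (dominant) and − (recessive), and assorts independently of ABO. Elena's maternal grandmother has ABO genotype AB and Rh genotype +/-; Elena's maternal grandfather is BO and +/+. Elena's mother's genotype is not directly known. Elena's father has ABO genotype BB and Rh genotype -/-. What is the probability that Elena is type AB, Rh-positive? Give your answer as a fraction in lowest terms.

3/16

Elena's mother's ABO genotype from AB × BO: 1/4 AB, 1/4 AO, 1/4 BB, 1/4 BO.
Crossing each possibility with the father BB and summing P(type AB): 1/4·1/2 + 1/4·1/2 + 1/4·0 + 1/4·0 = 1/4.
Similarly for Rh via the mother's Rh distribution: P(Rh+) = 3/4.
Independent loci: 1/4 × 3/4 = 3/16.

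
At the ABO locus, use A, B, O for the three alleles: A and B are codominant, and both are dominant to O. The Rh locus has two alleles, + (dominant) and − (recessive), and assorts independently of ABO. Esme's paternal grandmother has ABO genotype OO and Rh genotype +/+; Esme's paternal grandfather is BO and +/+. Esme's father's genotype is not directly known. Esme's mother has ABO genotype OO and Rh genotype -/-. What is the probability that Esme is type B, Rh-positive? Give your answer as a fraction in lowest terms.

1/4

Esme's father's ABO genotype from OO × BO: 1/2 BO, 1/2 OO.
Crossing each possibility with the mother OO and summing P(type B): 1/2·1/2 + 1/2·0 = 1/4.
Similarly for Rh via the father's Rh distribution: P(Rh+) = 1.
Independent loci: 1/4 × 1 = 1/4.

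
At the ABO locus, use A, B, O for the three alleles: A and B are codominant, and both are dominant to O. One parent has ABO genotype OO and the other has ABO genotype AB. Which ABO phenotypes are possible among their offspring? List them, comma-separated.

A, B

Gametes from OO × AB give offspring ABO genotypes AO, BO, i.e. phenotypes A, B.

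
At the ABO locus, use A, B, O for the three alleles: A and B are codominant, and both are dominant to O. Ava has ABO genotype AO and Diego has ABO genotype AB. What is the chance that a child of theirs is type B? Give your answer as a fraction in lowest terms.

1/4

ABO cross AO × AB → offspring phenotypes: 1/2 A, 1/4 B, 1/4 AB.
So P(type B) = 1/4.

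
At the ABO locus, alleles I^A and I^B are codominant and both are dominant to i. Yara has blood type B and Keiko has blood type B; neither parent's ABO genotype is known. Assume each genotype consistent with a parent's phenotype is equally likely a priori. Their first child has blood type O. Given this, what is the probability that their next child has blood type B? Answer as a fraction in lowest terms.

Possible genotypes: Yara ∈ {I^B I^B, I^B i}; Keiko ∈ {I^B I^B, I^B i}.
Weight each parental genotype pair by prior × P(type-O child):
  I^B i × I^B i: posterior weight 1; P(next child type B) = 3/4.
Weighted sum = 3/4.

3/4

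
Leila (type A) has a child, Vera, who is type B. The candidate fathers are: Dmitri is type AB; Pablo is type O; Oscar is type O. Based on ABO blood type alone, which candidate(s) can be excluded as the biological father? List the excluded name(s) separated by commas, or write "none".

Pablo, Oscar

A candidate is excluded only if no genotype consistent with his phenotype could produce a type B child with a type A mother.
Pablo (type O): no genotype consistent with that phenotype can produce a type-B child with a type-A mother.
Oscar (type O): no genotype consistent with that phenotype can produce a type-B child with a type-A mother.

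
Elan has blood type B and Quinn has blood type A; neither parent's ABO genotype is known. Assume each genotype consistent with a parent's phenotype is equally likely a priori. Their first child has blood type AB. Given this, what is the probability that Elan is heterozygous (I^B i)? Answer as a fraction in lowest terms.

Possible genotypes: Elan ∈ {I^B I^B, I^B i}; Quinn ∈ {I^A I^A, I^A i}.
Weight each parental genotype pair by prior × P(type-AB child):
  I^B I^B × I^A I^A: posterior weight 4/9.
  I^B I^B × I^A i: posterior weight 2/9.
  I^B i × I^A I^A: posterior weight 2/9.
  I^B i × I^A i: posterior weight 1/9.
Sum the posterior weight over pairs where Elan is I^B i: 1/3.

1/3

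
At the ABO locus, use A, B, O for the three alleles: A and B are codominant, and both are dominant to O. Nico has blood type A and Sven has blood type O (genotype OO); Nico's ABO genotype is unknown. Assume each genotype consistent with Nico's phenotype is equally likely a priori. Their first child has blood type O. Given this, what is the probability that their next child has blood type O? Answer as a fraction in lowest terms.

Possible genotypes: Nico ∈ {AA, AO}; Sven ∈ {OO}.
Weight each parental genotype pair by prior × P(type-O child):
  AO × OO: posterior weight 1; P(next child type O) = 1/2.
Weighted sum = 1/2.

1/2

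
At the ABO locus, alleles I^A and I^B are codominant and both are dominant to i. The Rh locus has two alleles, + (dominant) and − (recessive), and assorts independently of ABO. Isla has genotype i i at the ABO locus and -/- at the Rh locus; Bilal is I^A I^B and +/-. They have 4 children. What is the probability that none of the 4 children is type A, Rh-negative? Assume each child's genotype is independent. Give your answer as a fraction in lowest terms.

ABO cross i i × I^A I^B → 1/2 A, 1/2 B.
Rh cross -/- × +/- → 1/2 Rh+, 1/2 Rh-; so P(type A, Rh-negative) = 1/2 × 1/2 = 1/4 per child.
P(not type A, Rh-negative) = 3/4 for one child; (3/4)^4 = 81/256.

81/256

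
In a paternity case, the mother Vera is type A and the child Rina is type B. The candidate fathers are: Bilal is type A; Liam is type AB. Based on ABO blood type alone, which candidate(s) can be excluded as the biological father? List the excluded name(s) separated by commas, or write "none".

A candidate is excluded only if no genotype consistent with his phenotype could produce a type B child with a type A mother.
Bilal (type A): no genotype consistent with that phenotype can produce a type-B child with a type-A mother.

Bilal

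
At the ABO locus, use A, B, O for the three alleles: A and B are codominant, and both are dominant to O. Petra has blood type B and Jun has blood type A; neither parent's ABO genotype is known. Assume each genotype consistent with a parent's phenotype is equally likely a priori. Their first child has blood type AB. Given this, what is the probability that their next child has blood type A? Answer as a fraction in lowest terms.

Possible genotypes: Petra ∈ {BB, BO}; Jun ∈ {AA, AO}.
Weight each parental genotype pair by prior × P(type-AB child):
  BB × AA: posterior weight 4/9; P(next child type A) = 0.
  BB × AO: posterior weight 2/9; P(next child type A) = 0.
  BO × AA: posterior weight 2/9; P(next child type A) = 1/2.
  BO × AO: posterior weight 1/9; P(next child type A) = 1/4.
Weighted sum = 5/36.

5/36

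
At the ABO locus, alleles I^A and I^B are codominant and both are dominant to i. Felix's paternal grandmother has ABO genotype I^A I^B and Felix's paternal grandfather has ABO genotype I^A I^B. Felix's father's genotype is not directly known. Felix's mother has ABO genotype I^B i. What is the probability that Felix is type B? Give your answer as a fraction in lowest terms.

Felix's father's ABO genotype from I^A I^B × I^A I^B: 1/4 I^A I^A, 1/2 I^A I^B, 1/4 I^B I^B.
Crossing each possibility with the mother I^B i and summing P(type B): 1/4·0 + 1/2·1/2 + 1/4·1 = 1/2.

1/2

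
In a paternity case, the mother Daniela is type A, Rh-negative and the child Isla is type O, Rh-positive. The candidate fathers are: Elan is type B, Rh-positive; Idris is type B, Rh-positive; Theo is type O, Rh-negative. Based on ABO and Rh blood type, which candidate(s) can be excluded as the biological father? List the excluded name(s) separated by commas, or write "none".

Theo

A candidate is excluded only if no genotype consistent with his phenotype could produce a type O, Rh-positive child with a type A, Rh-negative mother.
Theo (type O, Rh-): no genotype consistent with that phenotype can produce a type-O Rh+ child with a type-A mother.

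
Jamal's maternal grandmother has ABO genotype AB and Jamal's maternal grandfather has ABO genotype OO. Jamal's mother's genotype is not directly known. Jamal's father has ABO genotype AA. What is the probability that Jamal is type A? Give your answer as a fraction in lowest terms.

3/4

Jamal's mother's ABO genotype from AB × OO: 1/2 AO, 1/2 BO.
Crossing each possibility with the father AA and summing P(type A): 1/2·1 + 1/2·1/2 = 3/4.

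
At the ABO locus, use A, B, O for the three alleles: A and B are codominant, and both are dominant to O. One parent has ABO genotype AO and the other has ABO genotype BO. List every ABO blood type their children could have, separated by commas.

Gametes from AO × BO give offspring ABO genotypes AB, AO, BO, OO, i.e. phenotypes O, A, B, AB.

O, A, B, AB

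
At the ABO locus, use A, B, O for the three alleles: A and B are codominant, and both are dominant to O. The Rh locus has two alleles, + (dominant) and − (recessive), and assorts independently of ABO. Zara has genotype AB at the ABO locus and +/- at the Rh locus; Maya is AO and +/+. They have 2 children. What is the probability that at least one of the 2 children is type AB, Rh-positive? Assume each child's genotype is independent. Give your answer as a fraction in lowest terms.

7/16

ABO cross AB × AO → 1/2 A, 1/4 B, 1/4 AB.
Rh cross +/- × +/+ → 1 Rh+; so P(type AB, Rh-positive) = 1/4 × 1 = 1/4 per child.
P(none) = (3/4)^2 = 9/16; P(at least one) = 1 − 9/16 = 7/16.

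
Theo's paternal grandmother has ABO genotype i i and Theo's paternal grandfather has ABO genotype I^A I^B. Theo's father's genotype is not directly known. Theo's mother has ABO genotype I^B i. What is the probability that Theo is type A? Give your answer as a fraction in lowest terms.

1/8

Theo's father's ABO genotype from i i × I^A I^B: 1/2 I^A i, 1/2 I^B i.
Crossing each possibility with the mother I^B i and summing P(type A): 1/2·1/4 + 1/2·0 = 1/8.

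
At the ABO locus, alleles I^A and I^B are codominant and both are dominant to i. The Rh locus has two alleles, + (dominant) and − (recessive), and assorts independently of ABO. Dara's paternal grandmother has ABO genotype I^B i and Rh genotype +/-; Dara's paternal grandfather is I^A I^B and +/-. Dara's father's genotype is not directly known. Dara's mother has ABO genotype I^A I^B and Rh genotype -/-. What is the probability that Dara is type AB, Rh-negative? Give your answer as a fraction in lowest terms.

3/16

Dara's father's ABO genotype from I^B i × I^A I^B: 1/4 I^A I^B, 1/4 I^A i, 1/4 I^B I^B, 1/4 I^B i.
Crossing each possibility with the mother I^A I^B and summing P(type AB): 1/4·1/2 + 1/4·1/4 + 1/4·1/2 + 1/4·1/4 = 3/8.
Similarly for Rh via the father's Rh distribution: P(Rh-) = 1/2.
Independent loci: 3/8 × 1/2 = 3/16.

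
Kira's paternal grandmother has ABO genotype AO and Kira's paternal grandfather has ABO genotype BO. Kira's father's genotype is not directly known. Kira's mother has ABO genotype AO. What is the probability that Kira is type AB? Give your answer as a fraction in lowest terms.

Kira's father's ABO genotype from AO × BO: 1/4 AB, 1/4 AO, 1/4 BO, 1/4 OO.
Crossing each possibility with the mother AO and summing P(type AB): 1/4·1/4 + 1/4·0 + 1/4·1/4 + 1/4·0 = 1/8.

1/8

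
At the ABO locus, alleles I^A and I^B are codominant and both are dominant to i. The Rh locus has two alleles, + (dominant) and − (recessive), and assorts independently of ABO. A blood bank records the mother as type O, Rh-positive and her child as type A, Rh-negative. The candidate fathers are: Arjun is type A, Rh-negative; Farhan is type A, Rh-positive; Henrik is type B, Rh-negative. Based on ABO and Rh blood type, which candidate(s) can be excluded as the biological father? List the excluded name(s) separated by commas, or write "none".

A candidate is excluded only if no genotype consistent with his phenotype could produce a type A, Rh-negative child with a type O, Rh-positive mother.
Henrik (type B, Rh-): no genotype consistent with that phenotype can produce a type-A Rh- child with a type-O mother.

Henrik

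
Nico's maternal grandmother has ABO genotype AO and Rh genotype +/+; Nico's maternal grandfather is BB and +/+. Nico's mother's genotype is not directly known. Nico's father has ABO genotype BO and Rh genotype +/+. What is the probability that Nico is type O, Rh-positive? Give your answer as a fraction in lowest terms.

Nico's mother's ABO genotype from AO × BB: 1/2 AB, 1/2 BO.
Crossing each possibility with the father BO and summing P(type O): 1/2·0 + 1/2·1/4 = 1/8.
Similarly for Rh via the mother's Rh distribution: P(Rh+) = 1.
Independent loci: 1/8 × 1 = 1/8.

1/8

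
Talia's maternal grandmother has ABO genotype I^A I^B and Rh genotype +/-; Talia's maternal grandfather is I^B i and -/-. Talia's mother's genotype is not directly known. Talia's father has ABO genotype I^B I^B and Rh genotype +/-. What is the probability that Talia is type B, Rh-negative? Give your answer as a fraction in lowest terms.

9/32

Talia's mother's ABO genotype from I^A I^B × I^B i: 1/4 I^A I^B, 1/4 I^A i, 1/4 I^B I^B, 1/4 I^B i.
Crossing each possibility with the father I^B I^B and summing P(type B): 1/4·1/2 + 1/4·1/2 + 1/4·1 + 1/4·1 = 3/4.
Similarly for Rh via the mother's Rh distribution: P(Rh-) = 3/8.
Independent loci: 3/4 × 3/8 = 9/32.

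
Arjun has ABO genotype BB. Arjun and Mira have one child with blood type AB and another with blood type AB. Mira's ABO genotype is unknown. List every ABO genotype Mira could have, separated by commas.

AA, AB, AO

For each candidate genotype of Mira, check whether crossing it with BB can produce every observed child phenotype.
  AA → possible child types {AB} ✓
  AB → possible child types {B, AB} ✓
  AO → possible child types {B, AB} ✓
  BB → possible child types {B} ✗
  BO → possible child types {B} ✗
  OO → possible child types {B} ✗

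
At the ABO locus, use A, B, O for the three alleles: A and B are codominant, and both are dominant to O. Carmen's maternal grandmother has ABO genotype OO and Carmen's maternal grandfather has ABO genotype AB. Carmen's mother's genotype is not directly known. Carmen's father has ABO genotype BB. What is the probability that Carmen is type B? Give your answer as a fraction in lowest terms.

Carmen's mother's ABO genotype from OO × AB: 1/2 AO, 1/2 BO.
Crossing each possibility with the father BB and summing P(type B): 1/2·1/2 + 1/2·1 = 3/4.

3/4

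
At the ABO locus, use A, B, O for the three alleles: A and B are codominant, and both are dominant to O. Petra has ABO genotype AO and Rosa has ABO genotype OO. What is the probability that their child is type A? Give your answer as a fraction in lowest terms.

ABO cross AO × OO → offspring phenotypes: 1/2 O, 1/2 A.
So P(type A) = 1/2.

1/2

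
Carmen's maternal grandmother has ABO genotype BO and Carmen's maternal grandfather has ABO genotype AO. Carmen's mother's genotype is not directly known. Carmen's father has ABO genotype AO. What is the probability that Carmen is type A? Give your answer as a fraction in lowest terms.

1/2

Carmen's mother's ABO genotype from BO × AO: 1/4 AB, 1/4 AO, 1/4 BO, 1/4 OO.
Crossing each possibility with the father AO and summing P(type A): 1/4·1/2 + 1/4·3/4 + 1/4·1/4 + 1/4·1/2 = 1/2.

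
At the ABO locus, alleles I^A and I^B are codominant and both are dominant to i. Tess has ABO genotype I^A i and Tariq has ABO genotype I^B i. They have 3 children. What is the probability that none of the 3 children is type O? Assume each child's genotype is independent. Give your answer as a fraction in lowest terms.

ABO cross I^A i × I^B i → 1/4 O, 1/4 A, 1/4 B, 1/4 AB.
So P(type O) = 1/4 per child.
P(not type O) = 3/4 for one child; (3/4)^3 = 27/64.

27/64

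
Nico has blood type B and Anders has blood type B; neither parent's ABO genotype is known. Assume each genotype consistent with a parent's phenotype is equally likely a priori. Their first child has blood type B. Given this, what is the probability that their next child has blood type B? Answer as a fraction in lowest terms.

19/20

Possible genotypes: Nico ∈ {I^B I^B, I^B i}; Anders ∈ {I^B I^B, I^B i}.
Weight each parental genotype pair by prior × P(type-B child):
  I^B I^B × I^B I^B: posterior weight 4/15; P(next child type B) = 1.
  I^B I^B × I^B i: posterior weight 4/15; P(next child type B) = 1.
  I^B i × I^B I^B: posterior weight 4/15; P(next child type B) = 1.
  I^B i × I^B i: posterior weight 1/5; P(next child type B) = 3/4.
Weighted sum = 19/20.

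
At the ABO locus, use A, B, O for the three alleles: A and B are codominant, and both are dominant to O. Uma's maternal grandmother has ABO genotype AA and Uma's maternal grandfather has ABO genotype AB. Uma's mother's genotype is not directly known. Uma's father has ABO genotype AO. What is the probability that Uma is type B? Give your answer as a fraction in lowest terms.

Uma's mother's ABO genotype from AA × AB: 1/2 AA, 1/2 AB.
Crossing each possibility with the father AO and summing P(type B): 1/2·0 + 1/2·1/4 = 1/8.

1/8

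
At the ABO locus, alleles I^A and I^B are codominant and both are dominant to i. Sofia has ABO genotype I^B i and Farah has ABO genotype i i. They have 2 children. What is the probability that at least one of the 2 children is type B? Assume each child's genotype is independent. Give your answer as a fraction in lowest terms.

3/4

ABO cross I^B i × i i → 1/2 O, 1/2 B.
So P(type B) = 1/2 per child.
P(none) = (1/2)^2 = 1/4; P(at least one) = 1 − 1/4 = 3/4.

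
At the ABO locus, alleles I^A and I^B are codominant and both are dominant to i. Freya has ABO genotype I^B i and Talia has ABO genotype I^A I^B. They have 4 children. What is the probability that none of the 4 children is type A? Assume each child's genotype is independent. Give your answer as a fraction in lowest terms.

ABO cross I^B i × I^A I^B → 1/4 A, 1/2 B, 1/4 AB.
So P(type A) = 1/4 per child.
P(not type A) = 3/4 for one child; (3/4)^4 = 81/256.

81/256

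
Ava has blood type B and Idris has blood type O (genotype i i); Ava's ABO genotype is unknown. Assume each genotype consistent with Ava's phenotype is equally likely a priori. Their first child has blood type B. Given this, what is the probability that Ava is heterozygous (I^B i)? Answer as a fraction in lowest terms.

1/3

Possible genotypes: Ava ∈ {I^B I^B, I^B i}; Idris ∈ {i i}.
Weight each parental genotype pair by prior × P(type-B child):
  I^B I^B × i i: posterior weight 2/3.
  I^B i × i i: posterior weight 1/3.
Sum the posterior weight over pairs where Ava is I^B i: 1/3.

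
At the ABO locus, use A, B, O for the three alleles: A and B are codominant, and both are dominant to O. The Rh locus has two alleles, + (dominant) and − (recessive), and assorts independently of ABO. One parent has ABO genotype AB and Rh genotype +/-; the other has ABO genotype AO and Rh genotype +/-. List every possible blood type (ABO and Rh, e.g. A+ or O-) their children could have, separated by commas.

A+, A-, B+, B-, AB+, AB-

Gametes from AB × AO give offspring ABO genotypes AA, AB, AO, BO, i.e. phenotypes A, B, AB.
Rh cross +/- × +/- → phenotypes Rh+, Rh-.
Combining independently: A+, A-, B+, B-, AB+, AB-.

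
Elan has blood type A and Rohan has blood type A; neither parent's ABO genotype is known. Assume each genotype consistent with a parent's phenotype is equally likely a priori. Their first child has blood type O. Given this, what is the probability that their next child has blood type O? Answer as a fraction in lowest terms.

1/4

Possible genotypes: Elan ∈ {I^A I^A, I^A i}; Rohan ∈ {I^A I^A, I^A i}.
Weight each parental genotype pair by prior × P(type-O child):
  I^A i × I^A i: posterior weight 1; P(next child type O) = 1/4.
Weighted sum = 1/4.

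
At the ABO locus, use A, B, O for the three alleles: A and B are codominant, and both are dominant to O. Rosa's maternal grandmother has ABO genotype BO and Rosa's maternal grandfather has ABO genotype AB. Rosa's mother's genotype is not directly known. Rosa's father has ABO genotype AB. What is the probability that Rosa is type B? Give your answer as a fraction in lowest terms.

3/8

Rosa's mother's ABO genotype from BO × AB: 1/4 AB, 1/4 AO, 1/4 BB, 1/4 BO.
Crossing each possibility with the father AB and summing P(type B): 1/4·1/4 + 1/4·1/4 + 1/4·1/2 + 1/4·1/2 = 3/8.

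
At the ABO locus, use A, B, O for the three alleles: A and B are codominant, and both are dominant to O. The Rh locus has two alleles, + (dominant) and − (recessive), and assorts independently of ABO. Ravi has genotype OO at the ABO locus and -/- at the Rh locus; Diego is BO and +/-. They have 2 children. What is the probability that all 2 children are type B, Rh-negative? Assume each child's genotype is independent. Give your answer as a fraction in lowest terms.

1/16

ABO cross OO × BO → 1/2 O, 1/2 B.
Rh cross -/- × +/- → 1/2 Rh+, 1/2 Rh-; so P(type B, Rh-negative) = 1/2 × 1/2 = 1/4 per child.
All 2 independent: (1/4)^2 = 1/16.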